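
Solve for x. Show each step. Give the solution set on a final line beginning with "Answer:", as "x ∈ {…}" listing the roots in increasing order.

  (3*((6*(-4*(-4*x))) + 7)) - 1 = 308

Step 1. [(3*((6*(-4*(-4*x))) + 7)) - 1 = 308] -1 is outermost — add 1 both sides, so sub: 3*((6*(-4*(-4*x))) + 7) = 309.
Step 2. [3*((6*(-4*(-4*x))) + 7) = 309] 3·(inner) — divide through by 3 ⇒ div: (6*(-4*(-4*x))) + 7 = 103.
Step 3. [(6*(-4*(-4*x))) + 7 = 103] subtract 7: x sits inside (… + 7), so sub: 6*(-4*(-4*x)) = 96.
Step 4. [6*(-4*(-4*x)) = 96] divide by the outer 6, so div: -4*(-4*x) = 16.
Step 5. [-4*(-4*x) = 16] divide by the outer -4. So div: -4*x = -4.
Step 6. [-4*x = -4] LHS = -4·(…); ÷-4 both sides. So div: x = 1.

Answer: x ∈ {1}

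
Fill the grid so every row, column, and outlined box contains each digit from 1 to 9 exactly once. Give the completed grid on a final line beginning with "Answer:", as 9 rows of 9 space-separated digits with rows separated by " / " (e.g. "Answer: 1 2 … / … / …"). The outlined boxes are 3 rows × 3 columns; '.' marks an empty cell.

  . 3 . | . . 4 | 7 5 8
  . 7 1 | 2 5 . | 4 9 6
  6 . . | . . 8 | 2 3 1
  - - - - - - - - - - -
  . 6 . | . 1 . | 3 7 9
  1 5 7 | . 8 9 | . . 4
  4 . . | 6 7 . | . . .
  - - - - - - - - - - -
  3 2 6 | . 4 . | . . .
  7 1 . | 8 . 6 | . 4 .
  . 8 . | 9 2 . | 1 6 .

Step 1. [r8c3∈{5,9}] across box 7, 9 lands solely at r8c3, so r8c3=9.
Step 2. [r8c7∈{5}] r8c7 has the single candidate 5 ⇒ r8c7=5.
Step 3. [r6c7∈{8}] r6c7's peers cover all but 8 ⇒ r6c7=8.
Step 4. [r1c3∈{2}] r1c3 is down to just 2 ⇒ r1c3=2.
Step 5. [r7c6∈{1,5,7}] 1 has one home in col 6: r7c6, so r7c6=1.
Step 6. [r9c6∈{3,5,7}] col 6 places 7 nowhere but r9c6. So r9c6=7.
Step 7. [r5c8∈{2}] r5c8's peers cover all but 2 ⇒ r5c8=2.
Step 8. [r6c6∈{2,3,5}] 2 has one home in row 6: r6c6. So r6c6=2.
Step 9. [r1c1∈{9}] r1c1 has the single candidate 9, so r1c1=9.
Step 10. [r9c3∈{4,5}] in row 9, 4 fits only at r9c3 ⇒ r9c3=4.
Step 11. [r4c4∈{4,5}] row 4 places 4 nowhere but r4c4. So r4c4=4.
Step 12. [r2c1∈{8}] r2c1's peers cover all but 8 ⇒ r2c1=8.
Step 13. [r9c9∈{3}] nothing but 3 survives at r9c9, so r9c9=3.
Step 14. [r3c2∈{4}] r3c2 is down to just 4, so r3c2=4.
Step 15. [r3c5∈{9}] only 9 remains possible at r3c5, so r3c5=9.
Step 16. [r1c4∈{1}] nothing but 1 survives at r1c4 ⇒ r1c4=1.
Step 17. [r7c8∈{8}] only 8 remains possible at r7c8 ⇒ r7c8=8.
Step 18. [r3c3∈{5}] r3c3 has the single candidate 5, so r3c3=5.
Step 19. [r6c2∈{9}] only 9 remains possible at r6c2, so r6c2=9.
Step 20. [r4c6∈{5}] r4c6's peers cover all but 5. So r4c6=5.
Step 21. [r5c7∈{6}] r5c7 is down to just 6, so r5c7=6.
Step 22. [r6c9∈{5}] r6c9 is down to just 5 ⇒ r6c9=5.
Step 23. [r4c1∈{2}] r4c1 has the single candidate 2, so r4c1=2.
Step 24. [r2c6∈{3}] r2c6's peers cover all but 3, so r2c6=3.
Step 25. [r7c4∈{5}] only 5 remains possible at r7c4. So r7c4=5.
Step 26. [r8c9∈{2}] r8c9 is down to just 2. So r8c9=2.
Step 27. [r7c7∈{9}] r7c7 is down to just 9 ⇒ r7c7=9.
Step 28. [r1c5∈{6}] r1c5 has the single candidate 6. So r1c5=6.
Step 29. [r9c1∈{5}] r9c1's peers cover all but 5, so r9c1=5.
Step 30. [r6c8∈{1}] only 1 remains possible at r6c8 ⇒ r6c8=1.
Step 31. [r6c3∈{3}] nothing but 3 survives at r6c3, so r6c3=3.
Step 32. [r4c3∈{8}] nothing but 8 survives at r4c3. So r4c3=8.
Step 33. [r5c4∈{3}] r5c4 is down to just 3 ⇒ r5c4=3.
Step 34. [r7c9∈{7}] r7c9's peers cover all but 7. So r7c9=7.
Step 35. [r3c4∈{7}] only 7 remains possible at r3c4, so r3c4=7.
Step 36. [r8c5∈{3}] r8c5's peers cover all but 3, so r8c5=3.

Answer: 9 3 2 1 6 4 7 5 8 / 8 7 1 2 5 3 4 9 6 / 6 4 5 7 9 8 2 3 1 / 2 6 8 4 1 5 3 7 9 / 1 5 7 3 8 9 6 2 4 / 4 9 3 6 7 2 8 1 5 / 3 2 6 5 4 1 9 8 7 / 7 1 9 8 3 6 5 4 2 / 5 8 4 9 2 7 1 6 3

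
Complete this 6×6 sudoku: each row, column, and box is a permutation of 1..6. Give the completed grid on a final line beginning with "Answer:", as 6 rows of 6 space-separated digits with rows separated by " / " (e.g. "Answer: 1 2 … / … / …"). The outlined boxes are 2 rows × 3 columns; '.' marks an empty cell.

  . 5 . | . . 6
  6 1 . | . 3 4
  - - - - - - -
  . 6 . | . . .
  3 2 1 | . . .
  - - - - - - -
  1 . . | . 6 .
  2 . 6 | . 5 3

Step 1. [r3c6∈{1,2,5}] 1 has one home in col 6: r3c6, so r3c6=1.
Step 2. [r1c3∈{2,3,4}] 3 has one home in row 1: r1c3 ⇒ r1c3=3.
Step 3. [r3c4∈{2,3,4,5}] r3c4 is the only open cell in row 3 admitting 3, so r3c4=3.
Step 4. [r6c2∈{4}] only 4 remains possible at r6c2 ⇒ r6c2=4.
Step 5. [r3c3∈{4,5}] col 3 places 4 nowhere but r3c3. So r3c3=4.
Step 6. [r5c4∈{2,4}] across row 5, 4 lands solely at r5c4 ⇒ r5c4=4.
Step 7. [r2c4∈{2,5}] across row 2, 5 lands solely at r2c4. So r2c4=5.
Step 8. [r1c4∈{1,2}] across col 4, 2 lands solely at r1c4. So r1c4=2.
Step 9. [r3c5∈{2}] r3c5's peers cover all but 2, so r3c5=2.
Step 10. [r3c1∈{5}] r3c1's peers cover all but 5, so r3c1=5.
Step 11. [r4c5∈{4}] r4c5's peers cover all but 4, so r4c5=4.
Step 12. [r5c3∈{5}] r5c3 has the single candidate 5 ⇒ r5c3=5.
Step 13. [r5c2∈{3}] only 3 remains possible at r5c2, so r5c2=3.
Step 14. [r6c4∈{1}] r6c4 is down to just 1, so r6c4=1.
Step 15. [r1c5∈{1}] nothing but 1 survives at r1c5. So r1c5=1.
Step 16. [r4c4∈{6}] r4c4's peers cover all but 6. So r4c4=6.
Step 17. [r1c1∈{4}] only 4 remains possible at r1c1, so r1c1=4.
Step 18. [r2c3∈{2}] r2c3 has the single candidate 2. So r2c3=2.
Step 19. [r5c6∈{2}] r5c6 is down to just 2. So r5c6=2.
Step 20. [r4c6∈{5}] r4c6's peers cover all but 5, so r4c6=5.

Answer: 4 5 3 2 1 6 / 6 1 2 5 3 4 / 5 6 4 3 2 1 / 3 2 1 6 4 5 / 1 3 5 4 6 2 / 2 4 6 1 5 3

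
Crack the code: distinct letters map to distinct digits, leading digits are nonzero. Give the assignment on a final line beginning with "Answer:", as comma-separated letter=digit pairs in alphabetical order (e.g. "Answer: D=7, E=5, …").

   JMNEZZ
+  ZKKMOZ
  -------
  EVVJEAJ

Step 1. [E] the sum has 7 digits but both addends have 6; that extra leading digit E is the final carry, namely 1 ⇒ E=1.
Step 2. [col 1: Z + Z ≡ J (mod 10)] several values work for J in column 1 (Z + Z ≡ J (mod 10), carry-in 0); try J=4. So J=4.
Step 3. [col 1: Z + Z ≡ J (mod 10)] several values work for Z in column 1 (Z + Z ≡ J (mod 10), carry-in 0); try Z=7 ⇒ Z=7.
Step 4. [col 2: Z + O ≡ A (mod 10)] A=6 is one option consistent with column 2 (Z + O ≡ A (mod 10), carry-in 1) — take it. So A=6.
Step 5. [col 2: Z + O ≡ A (mod 10)] from column 2 (Z=7, A=6, carry-in 1, digits 1,4,6,7 already taken and all letters distinct): O must equal 8 ⇒ O=8.
Step 6. [col 3: E + M ≡ E (mod 10)] column 3 reads E+M+carry(1)=E with E=1; with digits 1,4,6,7,8 already taken and all letters distinct, the only value for M is 9 ⇒ M=9.
Step 7. [col 4: N + K ≡ J (mod 10)] several values work for N in column 4 (N + K ≡ J (mod 10), carry-in 1); try N=0, so N=0.
Step 8. [col 4: N + K ≡ J (mod 10)] from column 4 (N=0, J=4, carry-in 1, digits 0,1,4,6,7,8,9 already taken and all letters distinct): K must equal 3, so K=3.
Step 9. [col 5: M + K ≡ V (mod 10)] from column 5 (M=9, K=3, carry-in 0, digits 0,1,3,4,6,7,8,9 already taken and all letters distinct): V must equal 2, so V=2.

Answer: A=6, E=1, J=4, K=3, M=9, N=0, O=8, V=2, Z=7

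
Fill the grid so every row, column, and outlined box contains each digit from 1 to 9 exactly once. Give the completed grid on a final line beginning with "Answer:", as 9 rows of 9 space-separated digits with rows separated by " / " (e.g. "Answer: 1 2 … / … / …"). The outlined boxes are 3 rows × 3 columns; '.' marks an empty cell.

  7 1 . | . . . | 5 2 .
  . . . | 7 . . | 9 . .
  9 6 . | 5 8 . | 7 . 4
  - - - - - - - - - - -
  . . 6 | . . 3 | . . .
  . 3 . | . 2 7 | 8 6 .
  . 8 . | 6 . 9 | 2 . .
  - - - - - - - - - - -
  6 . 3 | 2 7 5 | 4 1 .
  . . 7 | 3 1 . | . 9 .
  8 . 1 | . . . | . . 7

Step 1. [r2c9∈{1,3,6,8}] r2c9 is the only open cell in box 3 admitting 1. So r2c9=1.
Step 2. [r9c2∈{2,4,5,9}] 2 has one home in row 9: r9c2, so r9c2=2.
Step 3. [r2c1∈{2,3,4,5}] across col 1, 3 lands solely at r2c1, so r2c1=3.
Step 4. [r1c9∈{3,6,8}] box 3 places 6 nowhere but r1c9. So r1c9=6.
Step 5. [r1c6∈{4}] r1c6 has the single candidate 4 ⇒ r1c6=4.
Step 6. [r4c2∈{4,5,7,9}] across col 2, 7 lands solely at r4c2. So r4c2=7.
Step 7. [r6c1∈{1,4,5}] row 6 places 1 nowhere but r6c1 ⇒ r6c1=1.
Step 8. [r9c6∈{6}] r9c6 has the single candidate 6, so r9c6=6.
Step 9. [r9c8∈{3,5}] r9c8 is the only open cell in row 9 admitting 5 ⇒ r9c8=5.
Step 10. [r4c8∈{4}] only 4 remains possible at r4c8 ⇒ r4c8=4.
Step 11. [r4c5∈{5}] r4c5 has the single candidate 5, so r4c5=5.
Step 12. [r5c3∈{4,5,9}] r5c3 is the only open cell in col 3 admitting 9. So r5c3=9.
Step 13. [r6c5∈{4}] r6c5's peers cover all but 4 ⇒ r6c5=4.
Step 14. [r2c3∈{2,4,5,8}] in col 3, 4 fits only at r2c3, so r2c3=4.
Step 15. [r5c9∈{5}] nothing but 5 survives at r5c9. So r5c9=5.
Step 16. [r8c1∈{4,5}] in col 1, 5 fits only at r8c1. So r8c1=5.
Step 17. [r1c4∈{9}] r1c4 is down to just 9, so r1c4=9.
Step 18. [r5c4∈{1}] only 1 remains possible at r5c4, so r5c4=1.
Step 19. [r3c8∈{3}] r3c8 is down to just 3 ⇒ r3c8=3.
Step 20. [r3c6∈{1,2}] in row 3, 1 fits only at r3c6 ⇒ r3c6=1.
Step 21. [r8c9∈{2,8}] 2 has one home in row 8: r8c9, so r8c9=2.
Step 22. [r2c6∈{2}] r2c6's peers cover all but 2. So r2c6=2.
Step 23. [r2c8∈{8}] only 8 remains possible at r2c8 ⇒ r2c8=8.
Step 24. [r6c9∈{3}] r6c9 has the single candidate 3 ⇒ r6c9=3.
Step 25. [r1c3∈{8}] r1c3 has the single candidate 8 ⇒ r1c3=8.
Step 26. [r1c5∈{3}] r1c5 is down to just 3 ⇒ r1c5=3.
Step 27. [r8c7∈{6}] nothing but 6 survives at r8c7 ⇒ r8c7=6.
Step 28. [r9c4∈{4}] r9c4's peers cover all but 4. So r9c4=4.
Step 29. [r7c9∈{8}] r7c9's peers cover all but 8. So r7c9=8.
Step 30. [r9c5∈{9}] r9c5 is down to just 9 ⇒ r9c5=9.
Step 31. [r7c2∈{9}] r7c2's peers cover all but 9, so r7c2=9.
Step 32. [r4c9∈{9}] r4c9 has the single candidate 9, so r4c9=9.
Step 33. [r2c2∈{5}] r2c2 is down to just 5, so r2c2=5.
Step 34. [r8c6∈{8}] r8c6's peers cover all but 8 ⇒ r8c6=8.
Step 35. [r4c4∈{8}] nothing but 8 survives at r4c4, so r4c4=8.
Step 36. [r9c7∈{3}] r9c7's peers cover all but 3 ⇒ r9c7=3.
Step 37. [r2c5∈{6}] r2c5's peers cover all but 6. So r2c5=6.
Step 38. [r6c8∈{7}] only 7 remains possible at r6c8. So r6c8=7.
Step 39. [r4c7∈{1}] nothing but 1 survives at r4c7. So r4c7=1.
Step 40. [r8c2∈{4}] only 4 remains possible at r8c2. So r8c2=4.
Step 41. [r6c3∈{5}] r6c3's peers cover all but 5, so r6c3=5.
Step 42. [r5c1∈{4}] r5c1's peers cover all but 4, so r5c1=4.
Step 43. [r3c3∈{2}] only 2 remains possible at r3c3, so r3c3=2.
Step 44. [r4c1∈{2}] nothing but 2 survives at r4c1 ⇒ r4c1=2.

Answer: 7 1 8 9 3 4 5 2 6 / 3 5 4 7 6 2 9 8 1 / 9 6 2 5 8 1 7 3 4 / 2 7 6 8 5 3 1 4 9 / 4 3 9 1 2 7 8 6 5 / 1 8 5 6 4 9 2 7 3 / 6 9 3 2 7 5 4 1 8 / 5 4 7 3 1 8 6 9 2 / 8 2 1 4 9 6 3 5 7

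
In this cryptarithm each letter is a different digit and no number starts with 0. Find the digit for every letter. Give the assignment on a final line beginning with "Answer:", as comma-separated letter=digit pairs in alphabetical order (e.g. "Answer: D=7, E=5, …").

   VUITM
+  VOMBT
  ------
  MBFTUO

Step 1. [col 1: M + T ≡ O (mod 10)] column 1 (M + T ≡ O (mod 10), carry-in 0) doesn't pin T yet; pick T=8 and continue. So T=8.
Step 2. [col 1: M + T ≡ O (mod 10)] several values work for M in column 1 (M + T ≡ O (mod 10), carry-in 0); try M=1, so M=1.
Step 3. [col 1: M + T ≡ O (mod 10)] from column 1 (M=1, T=8, carry-in 0, digits 1,8 already taken and all letters distinct): O must equal 9 ⇒ O=9.
Step 4. [col 2: T + B ≡ U (mod 10)] no forcing yet in column 2 (carry-in 0); B=5 is free and consistent — try it. So B=5.
Step 5. [col 2: T + B ≡ U (mod 10)] column 2: given T=8, B=5, carry-in 0, and digits 1,5,8,9 already taken and all letters distinct, T+B≡U (mod 10) forces U=3 ⇒ U=3.
Step 6. [col 3: I + M ≡ T (mod 10)] column 3: given M=1, T=8, carry-in 1, and digits 1,3,5,8,9 already taken and all letters distinct, I+M≡T (mod 10) forces I=6 ⇒ I=6.
Step 7. [col 4: U + O ≡ F (mod 10)] column 4: given U=3, O=9, carry-in 0, and digits 1,3,5,6,8,9 already taken and all letters distinct, U+O≡F (mod 10) forces F=2, so F=2.
Step 8. [col 5: V + V ≡ B (mod 10)] column 5: given B=5, carry-in 1, and digits 1,2,3,5,6,8,9 already taken and all letters distinct, V+V≡B (mod 10) forces V=7, so V=7.

Answer: B=5, F=2, I=6, M=1, O=9, T=8, U=3, V=7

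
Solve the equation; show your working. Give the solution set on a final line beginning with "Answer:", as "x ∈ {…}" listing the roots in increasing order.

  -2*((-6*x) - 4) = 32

Step 1. [-2*((-6*x) - 4) = 32] -2 out front; divide by -2 ⇒ div: (-6*x) - 4 = -16.
Step 2. [(-6*x) - 4 = -16] -4 is outermost — add 4 both sides. So sub: -6*x = -12.
Step 3. [-6*x = -12] leading coefficient -6: divide by -6, so div: x = 2.

Answer: x ∈ {2}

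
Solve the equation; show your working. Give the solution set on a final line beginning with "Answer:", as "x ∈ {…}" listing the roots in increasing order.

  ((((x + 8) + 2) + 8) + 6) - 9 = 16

Step 1. [((((x + 8) + 2) + 8) + 6) - 9 = 16] -9 is outermost — add 9 both sides ⇒ sub: (((x + 8) + 2) + 8) + 6 = 25.
Step 2. [(((x + 8) + 2) + 8) + 6 = 25] peel the +6: subtract 6 from each side ⇒ sub: ((x + 8) + 2) + 8 = 19.
Step 3. [((x + 8) + 2) + 8 = 19] the outer +8 inverts by subtracting 8 ⇒ sub: (x + 8) + 2 = 11.
Step 4. [(x + 8) + 2 = 11] subtract 2: x sits inside (… + 2), so sub: x + 8 = 9.
Step 5. [x + 8 = 9] peel the +8: subtract 8 from each side. So sub: x = 1.

Answer: x ∈ {1}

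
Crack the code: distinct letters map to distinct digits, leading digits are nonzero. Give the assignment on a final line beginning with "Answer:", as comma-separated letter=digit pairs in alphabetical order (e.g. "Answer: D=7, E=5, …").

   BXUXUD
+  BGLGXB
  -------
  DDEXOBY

Step 1. [col 1: D + B ≡ Y (mod 10)] several values work for Y in column 1 (D + B ≡ Y (mod 10), carry-in 0); try Y=6 ⇒ Y=6.
Step 2. [col 1: D + B ≡ Y (mod 10)] no forcing yet in column 1 (carry-in 0); B=5 is free and consistent — try it. So B=5.
Step 3. [col 1: D + B ≡ Y (mod 10)] column 1: given B=5, Y=6, carry-in 0, and digits 5,6 already taken and all letters distinct, D+B≡Y (mod 10) forces D=1 ⇒ D=1.
Step 4. [col 2: U + X ≡ B (mod 10)] U=7 is one option consistent with column 2 (U + X ≡ B (mod 10), carry-in 0) — take it ⇒ U=7.
Step 5. [col 2: U + X ≡ B (mod 10)] column 2 reads U+X+carry(0)=B with U=7, B=5; with digits 1,5,6,7 already taken and all letters distinct, the only value for X is 8. So X=8.
Step 6. [col 3: X + G ≡ O (mod 10)] column 3 (X + G ≡ O (mod 10), carry-in 1) doesn't pin O yet; pick O=3 and continue. So O=3.
Step 7. [col 3: X + G ≡ O (mod 10)] from column 3 (X=8, O=3, carry-in 1, digits 1,3,5,6,7,8 already taken and all letters distinct): G must equal 4, so G=4.
Step 8. [col 4: U + L ≡ X (mod 10)] in column 4 we have U+L≡X with carry-in 1; given U=7, X=8 and digits 1,3,4,5,6,7,8 already taken and all letters distinct, that pins L to 0 ⇒ L=0.
Step 9. [col 5: X + G ≡ E (mod 10)] column 5 reads X+G+carry(0)=E with X=8, G=4; with digits 0,1,3,4,5,6,7,8 already taken and all letters distinct, the only value for E is 2 ⇒ E=2.

Answer: B=5, D=1, E=2, G=4, L=0, O=3, U=7, X=8, Y=6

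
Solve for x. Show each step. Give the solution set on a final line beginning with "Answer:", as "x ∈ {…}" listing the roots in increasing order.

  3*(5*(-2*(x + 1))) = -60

Step 1. [3*(5*(-2*(x + 1))) = -60] 3·(inner) — divide through by 3, so div: 5*(-2*(x + 1)) = -20.
Step 2. [5*(-2*(x + 1)) = -20] LHS = 5·(…); ÷5 both sides. So div: -2*(x + 1) = -4.
Step 3. [-2*(x + 1) = -4] -2·(inner) — divide through by -2 ⇒ div: x + 1 = 2.
Step 4. [x + 1 = 2] subtract 1: x sits inside (… + 1) ⇒ sub: x = 1.

Answer: x ∈ {1}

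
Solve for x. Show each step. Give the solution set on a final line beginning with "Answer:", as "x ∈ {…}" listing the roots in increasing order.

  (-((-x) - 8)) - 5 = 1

Step 1. [(-((-x) - 8)) - 5 = 1] peel the -5: add 5 from each side ⇒ sub: -((-x) - 8) = 6.
Step 2. [-((-x) - 8) = 6] LHS negated; negate both sides ⇒ neg: (-x) - 8 = -6.
Step 3. [(-x) - 8 = -6] -8 is outermost — add 8 both sides ⇒ sub: -x = 2.
Step 4. [-x = 2] LHS negated; negate both sides. So neg: x = -2.

Answer: x ∈ {-2}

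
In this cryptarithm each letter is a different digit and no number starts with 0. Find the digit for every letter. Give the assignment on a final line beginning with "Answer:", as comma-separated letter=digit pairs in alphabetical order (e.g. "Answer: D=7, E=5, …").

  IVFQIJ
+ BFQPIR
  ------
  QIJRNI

Step 1. [col 1: J + R ≡ I (mod 10)] I=7 is one option consistent with column 1 (J + R ≡ I (mod 10), carry-in 0) — take it. So I=7.
Step 2. [col 1: J + R ≡ I (mod 10)] column 1 (J + R ≡ I (mod 10), carry-in 0) doesn't pin J yet; pick J=5 and continue, so J=5.
Step 3. [col 1: J + R ≡ I (mod 10)] column 1: given J=5, I=7, carry-in 0, and digits 5,7 already taken and all letters distinct, J+R≡I (mod 10) forces R=2 ⇒ R=2.
Step 4. [col 2: I + I ≡ N (mod 10)] in column 2 we have I+I≡N with carry-in 0; given I=7 and digits 2,5,7 already taken and all letters distinct, that pins N to 4. So N=4.
Step 5. [col 3: Q + P ≡ R (mod 10)] several values work for Q in column 3 (Q + P ≡ R (mod 10), carry-in 1); try Q=8. So Q=8.
Step 6. [col 3: Q + P ≡ R (mod 10)] column 3 reads Q+P+carry(1)=R with Q=8, R=2; with digits 2,4,5,7,8 already taken and all letters distinct, the only value for P is 3, so P=3.
Step 7. [col 4: F + Q ≡ J (mod 10)] in column 4 we have F+Q≡J with carry-in 1; given Q=8, J=5 and digits 2,3,4,5,7,8 already taken and all letters distinct, that pins F to 6, so F=6.
Step 8. [col 5: V + F ≡ I (mod 10)] column 5: given F=6, I=7, carry-in 1, and digits 2,3,4,5,6,7,8 already taken and all letters distinct, V+F≡I (mod 10) forces V=0 ⇒ V=0.
Step 9. [col 6: I + B ≡ Q (mod 10)] in column 6 we have I+B≡Q with carry-in 0; given I=7, Q=8 and digits 0,2,3,4,5,6,7,8 already taken and all letters distinct, that pins B to 1. So B=1.

Answer: B=1, F=6, I=7, J=5, N=4, P=3, Q=8, R=2, V=0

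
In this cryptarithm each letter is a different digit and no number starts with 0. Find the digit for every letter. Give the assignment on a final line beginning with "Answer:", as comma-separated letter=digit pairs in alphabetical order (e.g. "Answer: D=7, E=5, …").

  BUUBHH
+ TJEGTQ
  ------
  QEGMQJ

Step 1. [col 1: H + Q ≡ J (mod 10)] column 1 (H + Q ≡ J (mod 10), carry-in 0) doesn't pin H yet; pick H=2 and continue, so H=2.
Step 2. [col 1: H + Q ≡ J (mod 10)] column 1 (H + Q ≡ J (mod 10), carry-in 0) doesn't pin J yet; pick J=8 and continue ⇒ J=8.
Step 3. [col 1: H + Q ≡ J (mod 10)] in column 1 we have H+Q≡J with carry-in 0; given H=2, J=8 and digits 2,8 already taken and all letters distinct, that pins Q to 6. So Q=6.
Step 4. [col 2: H + T ≡ Q (mod 10)] column 2: given H=2, Q=6, carry-in 0, and digits 2,6,8 already taken and all letters distinct, H+T≡Q (mod 10) forces T=4 ⇒ T=4.
Step 5. [col 3: B + G ≡ M (mod 10)] column 3 reads B+G+carry(0)=M with nothing yet; with digits 2,4,6,8 already taken and all letters distinct, the only value for M is 0 ⇒ M=0.
Step 6. [col 3: B + G ≡ M (mod 10)] column 3 (B + G ≡ M (mod 10), carry-in 0) doesn't pin G yet; pick G=9 and continue, so G=9.
Step 7. [col 3: B + G ≡ M (mod 10)] column 3: given G=9, M=0, carry-in 0, and digits 0,2,4,6,8,9 already taken and all letters distinct, B+G≡M (mod 10) forces B=1. So B=1.
Step 8. [col 4: U + E ≡ G (mod 10)] U=5 is one option consistent with column 4 (U + E ≡ G (mod 10), carry-in 1) — take it ⇒ U=5.
Step 9. [col 4: U + E ≡ G (mod 10)] in column 4 we have U+E≡G with carry-in 1; given U=5, G=9 and digits 0,1,2,4,5,6,8,9 already taken and all letters distinct, that pins E to 3 ⇒ E=3.

Answer: B=1, E=3, G=9, H=2, J=8, M=0, Q=6, T=4, U=5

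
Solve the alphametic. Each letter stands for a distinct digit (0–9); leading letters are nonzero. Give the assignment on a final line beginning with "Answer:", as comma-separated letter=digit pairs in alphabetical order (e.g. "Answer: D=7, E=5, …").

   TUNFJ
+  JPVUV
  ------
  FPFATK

Step 1. [col 1: J + V ≡ K (mod 10)] column 1 (J + V ≡ K (mod 10), carry-in 0) doesn't pin V yet; pick V=7 and continue. So V=7.
Step 2. [col 1: J + V ≡ K (mod 10)] column 1 (J + V ≡ K (mod 10), carry-in 0) doesn't pin J yet; pick J=5 and continue ⇒ J=5.
Step 3. [col 1: J + V ≡ K (mod 10)] column 1 reads J+V+carry(0)=K with J=5, V=7; with digits 5,7 already taken and all letters distinct, the only value for K is 2 ⇒ K=2.
Step 4. [col 2: F + U ≡ T (mod 10)] no forcing yet in column 2 (carry-in 1); T=8 is free and consistent — try it. So T=8.
Step 5. [col 2: F + U ≡ T (mod 10)] no forcing yet in column 2 (carry-in 1); F=1 is free and consistent — try it, so F=1.
Step 6. [col 2: F + U ≡ T (mod 10)] column 2 reads F+U+carry(1)=T with F=1, T=8; with digits 1,2,5,7,8 already taken and all letters distinct, the only value for U is 6 ⇒ U=6.
Step 7. [col 3: N + V ≡ A (mod 10)] in column 3 we have N+V≡A with carry-in 0; given V=7 and digits 1,2,5,6,7,8 already taken and all letters distinct, that pins A to 0. So A=0.
Step 8. [col 3: N + V ≡ A (mod 10)] from column 3 (V=7, A=0, carry-in 0, digits 0,1,2,5,6,7,8 already taken and all letters distinct): N must equal 3 ⇒ N=3.
Step 9. [col 4: U + P ≡ F (mod 10)] in column 4 we have U+P≡F with carry-in 1; given U=6, F=1 and digits 0,1,2,3,5,6,7,8 already taken and all letters distinct, that pins P to 4, so P=4.

Answer: A=0, F=1, J=5, K=2, N=3, P=4, T=8, U=6, V=7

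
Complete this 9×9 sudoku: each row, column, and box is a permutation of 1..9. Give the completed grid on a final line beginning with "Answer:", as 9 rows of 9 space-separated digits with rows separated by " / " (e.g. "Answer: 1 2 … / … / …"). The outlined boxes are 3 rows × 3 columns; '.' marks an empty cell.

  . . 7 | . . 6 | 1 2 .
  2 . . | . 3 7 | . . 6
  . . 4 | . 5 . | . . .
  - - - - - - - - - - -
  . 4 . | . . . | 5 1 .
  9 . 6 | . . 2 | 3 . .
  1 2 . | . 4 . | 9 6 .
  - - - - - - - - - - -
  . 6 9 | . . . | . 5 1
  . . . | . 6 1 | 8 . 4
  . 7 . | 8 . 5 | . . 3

Step 1. [r7c1∈{3,4,8}] row 7 places 8 nowhere but r7c1. So r7c1=8.
Step 2. [r3c8∈{3,7,8,9}] 3 has one home in col 8: r3c8, so r3c8=3.
Step 3. [r4c1∈{3,7}] in col 1, 7 fits only at r4c1. So r4c1=7.
Step 4. [r3c4∈{1,2,9}] 2 has one home in row 3: r3c4 ⇒ r3c4=2.
Step 5. [r2c4∈{1,4,9}] across box 2, 1 lands solely at r2c4, so r2c4=1.
Step 6. [r1c9∈{5,8,9}] across col 9, 5 lands solely at r1c9, so r1c9=5.
Step 7. [r3c9∈{7,8,9}] col 9 places 9 nowhere but r3c9. So r3c9=9.
Step 8. [r2c8∈{4,8}] r2c8 is the only open cell in box 3 admitting 8 ⇒ r2c8=8.
Step 9. [r3c6∈{8}] nothing but 8 survives at r3c6, so r3c6=8.
Step 10. [r6c6∈{3}] only 3 remains possible at r6c6 ⇒ r6c6=3.
Step 11. [r1c5∈{9}] r1c5's peers cover all but 9. So r1c5=9.
Step 12. [r8c4∈{3,7,9}] across box 8, 9 lands solely at r8c4. So r8c4=9.
Step 13. [r2c3∈{5}] r2c3 has the single candidate 5, so r2c3=5.
Step 14. [r4c5∈{8}] nothing but 8 survives at r4c5, so r4c5=8.
Step 15. [r9c5∈{2}] r9c5 is down to just 2, so r9c5=2.
Step 16. [r7c5∈{7}] only 7 remains possible at r7c5 ⇒ r7c5=7.
Step 17. [r5c2∈{5,8}] box 4 places 5 nowhere but r5c2, so r5c2=5.
Step 18. [r5c4∈{7}] r5c4's peers cover all but 7. So r5c4=7.
Step 19. [r8c2∈{3}] nothing but 3 survives at r8c2 ⇒ r8c2=3.
Step 20. [r7c6∈{4}] r7c6 is down to just 4, so r7c6=4.
Step 21. [r5c9∈{8}] r5c9 is down to just 8 ⇒ r5c9=8.
Step 22. [r9c7∈{6}] r9c7 is down to just 6 ⇒ r9c7=6.
Step 23. [r9c3∈{1}] r9c3 has the single candidate 1, so r9c3=1.
Step 24. [r9c1∈{4}] r9c1 has the single candidate 4. So r9c1=4.
Step 25. [r3c7∈{7}] nothing but 7 survives at r3c7, so r3c7=7.
Step 26. [r9c8∈{9}] r9c8's peers cover all but 9. So r9c8=9.
Step 27. [r4c9∈{2}] r4c9 is down to just 2, so r4c9=2.
Step 28. [r5c5∈{1}] r5c5 has the single candidate 1 ⇒ r5c5=1.
Step 29. [r7c7∈{2}] nothing but 2 survives at r7c7 ⇒ r7c7=2.
Step 30. [r4c4∈{6}] only 6 remains possible at r4c4 ⇒ r4c4=6.
Step 31. [r8c1∈{5}] nothing but 5 survives at r8c1, so r8c1=5.
Step 32. [r8c3∈{2}] nothing but 2 survives at r8c3. So r8c3=2.
Step 33. [r3c1∈{6}] only 6 remains possible at r3c1, so r3c1=6.
Step 34. [r4c3∈{3}] r4c3 is down to just 3 ⇒ r4c3=3.
Step 35. [r3c2∈{1}] r3c2 has the single candidate 1, so r3c2=1.
Step 36. [r6c3∈{8}] r6c3's peers cover all but 8 ⇒ r6c3=8.
Step 37. [r5c8∈{4}] only 4 remains possible at r5c8 ⇒ r5c8=4.
Step 38. [r1c4∈{4}] only 4 remains possible at r1c4, so r1c4=4.
Step 39. [r2c7∈{4}] nothing but 4 survives at r2c7 ⇒ r2c7=4.
Step 40. [r1c1∈{3}] r1c1 is down to just 3 ⇒ r1c1=3.
Step 41. [r8c8∈{7}] nothing but 7 survives at r8c8. So r8c8=7.
Step 42. [r1c2∈{8}] r1c2's peers cover all but 8. So r1c2=8.
Step 43. [r2c2∈{9}] r2c2 is down to just 9. So r2c2=9.
Step 44. [r7c4∈{3}] r7c4 is down to just 3, so r7c4=3.
Step 45. [r6c9∈{7}] nothing but 7 survives at r6c9 ⇒ r6c9=7.
Step 46. [r6c4∈{5}] only 5 remains possible at r6c4. So r6c4=5.
Step 47. [r4c6∈{9}] nothing but 9 survives at r4c6, so r4c6=9.

Answer: 3 8 7 4 9 6 1 2 5 / 2 9 5 1 3 7 4 8 6 / 6 1 4 2 5 8 7 3 9 / 7 4 3 6 8 9 5 1 2 / 9 5 6 7 1 2 3 4 8 / 1 2 8 5 4 3 9 6 7 / 8 6 9 3 7 4 2 5 1 / 5 3 2 9 6 1 8 7 4 / 4 7 1 8 2 5 6 9 3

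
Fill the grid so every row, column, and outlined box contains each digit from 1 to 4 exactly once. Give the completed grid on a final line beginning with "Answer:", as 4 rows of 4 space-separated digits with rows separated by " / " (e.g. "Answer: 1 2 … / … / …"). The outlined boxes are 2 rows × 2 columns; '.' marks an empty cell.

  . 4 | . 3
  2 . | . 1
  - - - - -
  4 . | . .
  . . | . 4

Step 1. [r4c1∈{1,3}] in col 1, 3 fits only at r4c1, so r4c1=3.
Step 2. [r3c4∈{2}] r3c4's peers cover all but 2. So r3c4=2.
Step 3. [r4c3∈{1}] nothing but 1 survives at r4c3. So r4c3=1.
Step 4. [r2c3∈{4}] r2c3 has the single candidate 4. So r2c3=4.
Step 5. [r2c2∈{3}] r2c2 has the single candidate 3. So r2c2=3.
Step 6. [r1c1∈{1}] r1c1 is down to just 1. So r1c1=1.
Step 7. [r4c2∈{2}] r4c2's peers cover all but 2 ⇒ r4c2=2.
Step 8. [r3c3∈{3}] r3c3's peers cover all but 3. So r3c3=3.
Step 9. [r3c2∈{1}] r3c2 has the single candidate 1. So r3c2=1.
Step 10. [r1c3∈{2}] r1c3's peers cover all but 2, so r1c3=2.

Answer: 1 4 2 3 / 2 3 4 1 / 4 1 3 2 / 3 2 1 4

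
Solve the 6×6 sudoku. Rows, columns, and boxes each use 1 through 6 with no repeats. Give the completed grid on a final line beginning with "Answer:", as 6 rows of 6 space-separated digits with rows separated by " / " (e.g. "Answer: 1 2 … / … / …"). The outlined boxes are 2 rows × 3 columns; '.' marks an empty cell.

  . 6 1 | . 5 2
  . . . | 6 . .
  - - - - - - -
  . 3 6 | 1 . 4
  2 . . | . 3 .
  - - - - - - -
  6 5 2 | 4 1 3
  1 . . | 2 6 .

Step 1. [r1c1∈{3,4}] across row 1, 4 lands solely at r1c1. So r1c1=4.
Step 2. [r4c4∈{5}] r4c4 is down to just 5 ⇒ r4c4=5.
Step 3. [r2c3∈{3,5}] r2c3 is the only open cell in col 3 admitting 5. So r2c3=5.
Step 4. [r4c3∈{4}] r4c3's peers cover all but 4 ⇒ r4c3=4.
Step 5. [r6c6∈{5}] r6c6 is down to just 5. So r6c6=5.
Step 6. [r4c6∈{6}] only 6 remains possible at r4c6, so r4c6=6.
Step 7. [r2c6∈{1}] r2c6 is down to just 1 ⇒ r2c6=1.
Step 8. [r6c3∈{3}] r6c3 has the single candidate 3. So r6c3=3.
Step 9. [r2c1∈{3}] r2c1 has the single candidate 3, so r2c1=3.
Step 10. [r3c1∈{5}] only 5 remains possible at r3c1, so r3c1=5.
Step 11. [r2c5∈{4}] only 4 remains possible at r2c5. So r2c5=4.
Step 12. [r6c2∈{4}] only 4 remains possible at r6c2. So r6c2=4.
Step 13. [r2c2∈{2}] r2c2 has the single candidate 2 ⇒ r2c2=2.
Step 14. [r1c4∈{3}] only 3 remains possible at r1c4. So r1c4=3.
Step 15. [r3c5∈{2}] nothing but 2 survives at r3c5. So r3c5=2.
Step 16. [r4c2∈{1}] r4c2 is down to just 1 ⇒ r4c2=1.

Answer: 4 6 1 3 5 2 / 3 2 5 6 4 1 / 5 3 6 1 2 4 / 2 1 4 5 3 6 / 6 5 2 4 1 3 / 1 4 3 2 6 5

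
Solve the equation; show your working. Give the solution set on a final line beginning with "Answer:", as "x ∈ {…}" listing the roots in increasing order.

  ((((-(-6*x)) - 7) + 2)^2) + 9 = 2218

Step 1. [((((-(-6*x)) - 7) + 2)^2) + 9 = 2218] +9 is outermost — subtract 9 both sides. So sub: (((-(-6*x)) - 7) + 2)^2 = 2209.
Step 2. [(((-(-6*x)) - 7) + 2)^2 = 2209] 2209 ≥ 0, LHS is (·)² — take ±√ ⇒ sqrt: ((-(-6*x)) - 7) + 2 = 47 or -47.
Step 3. [((-(-6*x)) - 7) + 2 = 47 or -47] +2 is outermost — subtract 2 both sides, so sub: (-(-6*x)) - 7 = 45 or -49.
Step 4. [(-(-6*x)) - 7 = 45 or -49] peel the -7: add 7 from each side. So sub: -(-6*x) = 52 or -42.
Step 5. [-(-6*x) = 52 or -42] LHS negated; negate both sides ⇒ neg: -6*x = -52 or 42.
Step 6. [-6*x = -52 or 42] -6 out front; divide by -6 ⇒ div: x = 26/3 or -7.

Answer: x ∈ {-7, 26/3}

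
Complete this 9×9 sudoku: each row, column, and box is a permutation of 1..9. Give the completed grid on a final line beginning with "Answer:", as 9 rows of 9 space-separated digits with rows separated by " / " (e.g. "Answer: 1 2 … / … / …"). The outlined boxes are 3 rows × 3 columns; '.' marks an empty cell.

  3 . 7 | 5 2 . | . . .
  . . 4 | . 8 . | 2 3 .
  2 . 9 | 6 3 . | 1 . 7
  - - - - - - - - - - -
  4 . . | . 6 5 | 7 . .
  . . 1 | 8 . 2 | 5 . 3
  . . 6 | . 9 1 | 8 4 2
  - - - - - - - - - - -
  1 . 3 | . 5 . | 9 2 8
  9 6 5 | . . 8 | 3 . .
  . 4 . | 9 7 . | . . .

Step 1. [r8c9∈{1,4}] 4 has one home in box 9: r8c9 ⇒ r8c9=4.
Step 2. [r4c2∈{2,3,8,9}] r4c2 is the only open cell in col 2 admitting 2, so r4c2=2.
Step 3. [r6c4∈{3,7}] r6c4 is the only open cell in box 5 admitting 7, so r6c4=7.
Step 4. [r9c7∈{6}] only 6 remains possible at r9c7 ⇒ r9c7=6.
Step 5. [r6c1∈{5}] nothing but 5 survives at r6c1 ⇒ r6c1=5.
Step 6. [r8c5∈{1}] nothing but 1 survives at r8c5. So r8c5=1.
Step 7. [r1c2∈{1,8}] 1 has one home in row 1: r1c2, so r1c2=1.
Step 8. [r1c8∈{6,8,9}] row 1 places 8 nowhere but r1c8 ⇒ r1c8=8.
Step 9. [r3c8∈{5}] r3c8 has the single candidate 5, so r3c8=5.
Step 10. [r1c9∈{6,9}] across row 1, 6 lands solely at r1c9. So r1c9=6.
Step 11. [r1c6∈{4,9}] row 1 places 9 nowhere but r1c6 ⇒ r1c6=9.
Step 12. [r5c2∈{7,9}] in col 2, 9 fits only at r5c2. So r5c2=9.
Step 13. [r4c8∈{1,9}] in col 8, 9 fits only at r4c8 ⇒ r4c8=9.
Step 14. [r3c6∈{4}] r3c6 is down to just 4, so r3c6=4.
Step 15. [r9c8∈{1}] r9c8 is down to just 1, so r9c8=1.
Step 16. [r4c3∈{8}] r4c3 is down to just 8 ⇒ r4c3=8.
Step 17. [r7c2∈{7}] r7c2's peers cover all but 7 ⇒ r7c2=7.
Step 18. [r4c9∈{1}] nothing but 1 survives at r4c9, so r4c9=1.
Step 19. [r5c5∈{4}] r5c5 is down to just 4, so r5c5=4.
Step 20. [r2c6∈{7}] r2c6's peers cover all but 7 ⇒ r2c6=7.
Step 21. [r6c2∈{3}] r6c2's peers cover all but 3, so r6c2=3.
Step 22. [r9c1∈{8}] only 8 remains possible at r9c1. So r9c1=8.
Step 23. [r3c2∈{8}] nothing but 8 survives at r3c2, so r3c2=8.
Step 24. [r9c3∈{2}] only 2 remains possible at r9c3. So r9c3=2.
Step 25. [r7c4∈{4}] r7c4's peers cover all but 4. So r7c4=4.
Step 26. [r2c4∈{1}] only 1 remains possible at r2c4. So r2c4=1.
Step 27. [r8c4∈{2}] r8c4 is down to just 2, so r8c4=2.
Step 28. [r4c4∈{3}] r4c4 has the single candidate 3 ⇒ r4c4=3.
Step 29. [r2c9∈{9}] r2c9 is down to just 9 ⇒ r2c9=9.
Step 30. [r7c6∈{6}] r7c6 has the single candidate 6, so r7c6=6.
Step 31. [r9c6∈{3}] only 3 remains possible at r9c6 ⇒ r9c6=3.
Step 32. [r1c7∈{4}] nothing but 4 survives at r1c7. So r1c7=4.
Step 33. [r8c8∈{7}] r8c8 is down to just 7, so r8c8=7.
Step 34. [r9c9∈{5}] r9c9 has the single candidate 5. So r9c9=5.
Step 35. [r2c1∈{6}] r2c1 has the single candidate 6. So r2c1=6.
Step 36. [r5c1∈{7}] nothing but 7 survives at r5c1. So r5c1=7.
Step 37. [r2c2∈{5}] only 5 remains possible at r2c2 ⇒ r2c2=5.
Step 38. [r5c8∈{6}] r5c8 has the single candidate 6, so r5c8=6.

Answer: 3 1 7 5 2 9 4 8 6 / 6 5 4 1 8 7 2 3 9 / 2 8 9 6 3 4 1 5 7 / 4 2 8 3 6 5 7 9 1 / 7 9 1 8 4 2 5 6 3 / 5 3 6 7 9 1 8 4 2 / 1 7 3 4 5 6 9 2 8 / 9 6 5 2 1 8 3 7 4 / 8 4 2 9 7 3 6 1 5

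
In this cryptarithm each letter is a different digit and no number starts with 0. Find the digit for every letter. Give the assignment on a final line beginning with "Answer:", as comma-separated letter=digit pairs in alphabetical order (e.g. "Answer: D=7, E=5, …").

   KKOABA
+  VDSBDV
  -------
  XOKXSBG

Step 1. [col 1: A + V ≡ G (mod 10)] no forcing yet in column 1 (carry-in 0); G=2 is free and consistent — try it ⇒ G=2.
Step 2. [col 1: A + V ≡ G (mod 10)] column 1 (A + V ≡ G (mod 10), carry-in 0) doesn't pin V yet; pick V=8 and continue. So V=8.
Step 3. [col 1: A + V ≡ G (mod 10)] column 1 reads A+V+carry(0)=G with V=8, G=2; with digits 2,8 already taken and all letters distinct, the only value for A is 4, so A=4.
Step 4. [col 2: B + D ≡ B (mod 10)] from column 2 (nothing yet, carry-in 1, digits 2,4,8 already taken and all letters distinct): D must equal 9 ⇒ D=9.
Step 5. [X] the sum has 7 digits but both addends have 6; that extra leading digit X is the final carry, namely 1. So X=1.
Step 6. [col 2: B + D ≡ B (mod 10)] several values work for B in column 2 (B + D ≡ B (mod 10), carry-in 1); try B=0 ⇒ B=0.
Step 7. [col 3: A + B ≡ S (mod 10)] column 3: given A=4, B=0, carry-in 1, and digits 0,1,2,4,8,9 already taken and all letters distinct, A+B≡S (mod 10) forces S=5. So S=5.
Step 8. [col 4: O + S ≡ X (mod 10)] column 4: given S=5, X=1, carry-in 0, and digits 0,1,2,4,5,8,9 already taken and all letters distinct, O+S≡X (mod 10) forces O=6 ⇒ O=6.
Step 9. [col 5: K + D ≡ K (mod 10)] no forcing yet in column 5 (carry-in 1); K=7 is free and consistent — try it, so K=7.

Answer: A=4, B=0, D=9, G=2, K=7, O=6, S=5, V=8, X=1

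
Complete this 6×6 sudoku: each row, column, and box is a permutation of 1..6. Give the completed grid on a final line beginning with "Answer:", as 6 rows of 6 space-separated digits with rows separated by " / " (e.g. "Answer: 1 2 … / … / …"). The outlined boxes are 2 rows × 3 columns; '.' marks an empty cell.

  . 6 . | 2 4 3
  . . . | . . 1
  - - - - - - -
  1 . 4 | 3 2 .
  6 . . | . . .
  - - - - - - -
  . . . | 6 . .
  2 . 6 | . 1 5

Step 1. [r6c2∈{3,4}] 3 has one home in row 6: r6c2 ⇒ r6c2=3.
Step 2. [r1c1∈{5}] nothing but 5 survives at r1c1. So r1c1=5.
Step 3. [r4c5∈{5}] r4c5 has the single candidate 5. So r4c5=5.
Step 4. [r5c1∈{4}] r5c1 is down to just 4. So r5c1=4.
Step 5. [r5c2∈{1,5}] in col 2, 1 fits only at r5c2, so r5c2=1.
Step 6. [r4c2∈{2}] r4c2 is down to just 2 ⇒ r4c2=2.
Step 7. [r6c4∈{4}] r6c4 has the single candidate 4, so r6c4=4.
Step 8. [r2c1∈{3}] nothing but 3 survives at r2c1. So r2c1=3.
Step 9. [r2c2∈{4}] r2c2's peers cover all but 4 ⇒ r2c2=4.
Step 10. [r1c3∈{1}] nothing but 1 survives at r1c3, so r1c3=1.
Step 11. [r4c6∈{4}] r4c6 has the single candidate 4 ⇒ r4c6=4.
Step 12. [r2c5∈{6}] nothing but 6 survives at r2c5. So r2c5=6.
Step 13. [r5c6∈{2}] r5c6 has the single candidate 2. So r5c6=2.
Step 14. [r4c4∈{1}] r4c4 is down to just 1 ⇒ r4c4=1.
Step 15. [r2c3∈{2}] only 2 remains possible at r2c3 ⇒ r2c3=2.
Step 16. [r4c3∈{3}] only 3 remains possible at r4c3 ⇒ r4c3=3.
Step 17. [r3c2∈{5}] nothing but 5 survives at r3c2, so r3c2=5.
Step 18. [r3c6∈{6}] r3c6's peers cover all but 6. So r3c6=6.
Step 19. [r5c5∈{3}] r5c5's peers cover all but 3 ⇒ r5c5=3.
Step 20. [r2c4∈{5}] r2c4 is down to just 5 ⇒ r2c4=5.
Step 21. [r5c3∈{5}] nothing but 5 survives at r5c3, so r5c3=5.

Answer: 5 6 1 2 4 3 / 3 4 2 5 6 1 / 1 5 4 3 2 6 / 6 2 3 1 5 4 / 4 1 5 6 3 2 / 2 3 6 4 1 5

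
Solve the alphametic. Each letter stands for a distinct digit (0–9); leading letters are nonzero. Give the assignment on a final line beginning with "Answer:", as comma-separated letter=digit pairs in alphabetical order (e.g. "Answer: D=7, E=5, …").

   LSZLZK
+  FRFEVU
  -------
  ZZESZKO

Step 1. [col 1: K + U ≡ O (mod 10)] several values work for U in column 1 (K + U ≡ O (mod 10), carry-in 0); try U=2 ⇒ U=2.
Step 2. [Z] adding two 6-digit numbers gives at most 6+1 digits, and here it does — Z is that final carry and must be 1 ⇒ Z=1.
Step 3. [col 1: K + U ≡ O (mod 10)] column 1 (K + U ≡ O (mod 10), carry-in 0) doesn't pin K yet; pick K=8 and continue. So K=8.
Step 4. [col 1: K + U ≡ O (mod 10)] column 1 reads K+U+carry(0)=O with K=8, U=2; with digits 1,2,8 already taken and all letters distinct, the only value for O is 0. So O=0.
Step 5. [col 2: Z + V ≡ K (mod 10)] column 2 reads Z+V+carry(1)=K with Z=1, K=8; with digits 0,1,2,8 already taken and all letters distinct, the only value for V is 6 ⇒ V=6.
Step 6. [col 3: L + E ≡ Z (mod 10)] several values work for E in column 3 (L + E ≡ Z (mod 10), carry-in 0); try E=4, so E=4.
Step 7. [col 3: L + E ≡ Z (mod 10)] in column 3 we have L+E≡Z with carry-in 0; given E=4, Z=1 and digits 0,1,2,4,6,8 already taken and all letters distinct, that pins L to 7, so L=7.
Step 8. [col 4: Z + F ≡ S (mod 10)] column 4: given Z=1, carry-in 1, and digits 0,1,2,4,6,7,8 already taken and all letters distinct, Z+F≡S (mod 10) forces S=5, so S=5.
Step 9. [col 4: Z + F ≡ S (mod 10)] column 4 reads Z+F+carry(1)=S with Z=1, S=5; with digits 0,1,2,4,5,6,7,8 already taken and all letters distinct, the only value for F is 3 ⇒ F=3.
Step 10. [col 5: S + R ≡ E (mod 10)] column 5: given S=5, E=4, carry-in 0, and digits 0,1,2,3,4,5,6,7,8 already taken and all letters distinct, S+R≡E (mod 10) forces R=9, so R=9.

Answer: E=4, F=3, K=8, L=7, O=0, R=9, S=5, U=2, V=6, Z=1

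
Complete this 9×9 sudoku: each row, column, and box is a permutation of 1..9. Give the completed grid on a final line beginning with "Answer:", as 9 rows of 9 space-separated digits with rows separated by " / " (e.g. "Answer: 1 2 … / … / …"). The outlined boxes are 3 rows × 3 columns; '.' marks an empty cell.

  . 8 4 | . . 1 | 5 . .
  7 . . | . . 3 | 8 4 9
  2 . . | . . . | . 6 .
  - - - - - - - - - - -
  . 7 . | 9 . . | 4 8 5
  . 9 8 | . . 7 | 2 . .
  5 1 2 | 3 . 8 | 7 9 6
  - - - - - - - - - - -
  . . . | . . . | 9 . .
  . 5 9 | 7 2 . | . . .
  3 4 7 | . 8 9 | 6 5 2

Step 1. [r4c1∈{6}] r4c1 has the single candidate 6 ⇒ r4c1=6.
Step 2. [r7c5∈{1,3,4,5,6}] col 5 places 3 nowhere but r7c5. So r7c5=3.
Step 3. [r2c3∈{1,5,6}] 1 has one home in row 2: r2c3. So r2c3=1.
Step 4. [r3c5∈{4,5,7,9}] row 3 places 9 nowhere but r3c5 ⇒ r3c5=9.
Step 5. [r3c9∈{1,3,7}] across row 3, 7 lands solely at r3c9. So r3c9=7.
Step 6. [r1c9∈{3}] only 3 remains possible at r1c9 ⇒ r1c9=3.
Step 7. [r5c9∈{1}] r5c9 has the single candidate 1 ⇒ r5c9=1.
Step 8. [r7c3∈{6}] r7c3 has the single candidate 6. So r7c3=6.
Step 9. [r2c4∈{2,5,6}] row 2 places 2 nowhere but r2c4 ⇒ r2c4=2.
Step 10. [r2c5∈{5,6}] r2c5 is the only open cell in row 2 admitting 5, so r2c5=5.
Step 11. [r5c4∈{4,5,6}] r5c4 is the only open cell in row 5 admitting 5, so r5c4=5.
Step 12. [r3c6∈{4}] r3c6's peers cover all but 4, so r3c6=4.
Step 13. [r7c4∈{1,4}] r7c4 is the only open cell in col 4 admitting 4 ⇒ r7c4=4.
Step 14. [r8c7∈{1,3}] 3 has one home in col 7: r8c7 ⇒ r8c7=3.
Step 15. [r8c8∈{1}] r8c8 is down to just 1 ⇒ r8c8=1.
Step 16. [r5c5∈{4,6}] 6 has one home in row 5: r5c5 ⇒ r5c5=6.
Step 17. [r7c9∈{8}] only 8 remains possible at r7c9 ⇒ r7c9=8.
Step 18. [r4c3∈{3}] nothing but 3 survives at r4c3, so r4c3=3.
Step 19. [r1c1∈{9}] r1c1 has the single candidate 9. So r1c1=9.
Step 20. [r4c6∈{2}] nothing but 2 survives at r4c6 ⇒ r4c6=2.
Step 21. [r3c4∈{8}] nothing but 8 survives at r3c4. So r3c4=8.
Step 22. [r3c2∈{3}] only 3 remains possible at r3c2, so r3c2=3.
Step 23. [r8c6∈{6}] r8c6 is down to just 6 ⇒ r8c6=6.
Step 24. [r3c3∈{5}] only 5 remains possible at r3c3 ⇒ r3c3=5.
Step 25. [r7c1∈{1}] r7c1 has the single candidate 1, so r7c1=1.
Step 26. [r1c8∈{2}] r1c8 is down to just 2 ⇒ r1c8=2.
Step 27. [r1c4∈{6}] r1c4 has the single candidate 6, so r1c4=6.
Step 28. [r8c1∈{8}] r8c1 is down to just 8 ⇒ r8c1=8.
Step 29. [r3c7∈{1}] only 1 remains possible at r3c7 ⇒ r3c7=1.
Step 30. [r5c8∈{3}] r5c8 has the single candidate 3, so r5c8=3.
Step 31. [r7c6∈{5}] r7c6 has the single candidate 5 ⇒ r7c6=5.
Step 32. [r8c9∈{4}] nothing but 4 survives at r8c9, so r8c9=4.
Step 33. [r4c5∈{1}] r4c5 is down to just 1 ⇒ r4c5=1.
Step 34. [r6c5∈{4}] only 4 remains possible at r6c5 ⇒ r6c5=4.
Step 35. [r7c2∈{2}] r7c2 is down to just 2 ⇒ r7c2=2.
Step 36. [r5c1∈{4}] only 4 remains possible at r5c1. So r5c1=4.
Step 37. [r9c4∈{1}] only 1 remains possible at r9c4. So r9c4=1.
Step 38. [r1c5∈{7}] r1c5's peers cover all but 7, so r1c5=7.
Step 39. [r2c2∈{6}] only 6 remains possible at r2c2. So r2c2=6.
Step 40. [r7c8∈{7}] r7c8's peers cover all but 7 ⇒ r7c8=7.

Answer: 9 8 4 6 7 1 5 2 3 / 7 6 1 2 5 3 8 4 9 / 2 3 5 8 9 4 1 6 7 / 6 7 3 9 1 2 4 8 5 / 4 9 8 5 6 7 2 3 1 / 5 1 2 3 4 8 7 9 6 / 1 2 6 4 3 5 9 7 8 / 8 5 9 7 2 6 3 1 4 / 3 4 7 1 8 9 6 5 2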